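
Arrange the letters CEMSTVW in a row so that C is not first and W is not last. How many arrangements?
By inclusion-exclusion: 7! - 2×(7-1)! + (7-2)! = 5040 - 1440 + 120 = 3720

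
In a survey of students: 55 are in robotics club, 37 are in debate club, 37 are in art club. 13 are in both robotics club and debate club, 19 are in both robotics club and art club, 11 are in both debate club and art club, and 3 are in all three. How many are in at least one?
|A∪B∪C| = 55+37+37-13-19-11+3 = 89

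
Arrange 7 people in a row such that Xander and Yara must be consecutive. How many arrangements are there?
Treat the 2 as one block: (7-2+1)! × 2! = 720 × 2 = 1440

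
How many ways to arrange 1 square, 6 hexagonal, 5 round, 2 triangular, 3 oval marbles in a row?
17! / (1! × 6! × 5! × 2! × 3!) = 343062720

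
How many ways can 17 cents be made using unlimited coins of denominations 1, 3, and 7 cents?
Coefficient of x^17 in 1/(1-x^1) · 1/(1-x^3) · 1/(1-x^7). Case on j = number of 7-cent coins (j = 0..2); remainder r = 17 - 7j is made from {1,3} in ⌊r/3⌋+1 ways. r = 17, 10, 3 → 6 + 4 + 2 = 12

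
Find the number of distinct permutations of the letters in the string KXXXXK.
6! / (2! × 4!) = 15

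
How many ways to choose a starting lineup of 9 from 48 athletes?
C(48,9) = 48!/(9!×39!) = 1677106640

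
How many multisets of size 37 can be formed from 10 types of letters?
C(37+10-1, 10-1) = C(46, 9) = 1101716330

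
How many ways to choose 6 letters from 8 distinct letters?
C(8,6) = 8!/(6!×2!) = 28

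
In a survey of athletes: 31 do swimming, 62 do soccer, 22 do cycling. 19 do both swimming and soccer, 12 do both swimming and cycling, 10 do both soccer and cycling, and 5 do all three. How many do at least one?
|A∪B∪C| = 31+62+22-19-12-10+5 = 79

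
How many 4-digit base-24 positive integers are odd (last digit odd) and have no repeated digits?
Last∈{1,3,5,7,9,11,13,15,17,19,21,23}. Last=0: 0. Last nonzero: 12×22×P(22,2) = 121968. Total = 121968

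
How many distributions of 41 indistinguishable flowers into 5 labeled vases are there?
C(41+5-1, 5-1) = C(45, 4) = 148995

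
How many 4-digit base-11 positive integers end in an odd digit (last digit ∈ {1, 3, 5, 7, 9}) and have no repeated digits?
Last∈{1,3,5,7,9}. Last=0: 0. Last nonzero: 5×9×P(9,2) = 3240. Total = 3240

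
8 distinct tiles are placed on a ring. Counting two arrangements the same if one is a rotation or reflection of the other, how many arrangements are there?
(8-1)!/2 = 5040/2 = 2520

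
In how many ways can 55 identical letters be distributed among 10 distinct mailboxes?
C(55+10-1, 10-1) = C(64, 9) = 27540584512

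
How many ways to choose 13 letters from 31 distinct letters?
C(31,13) = 31!/(13!×18!) = 206253075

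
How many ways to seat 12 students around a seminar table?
Circular: fix one position, arrange the rest. (12-1)! = 39916800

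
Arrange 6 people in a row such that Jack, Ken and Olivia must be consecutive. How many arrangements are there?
Treat the 3 as one block: (6-3+1)! × 3! = 24 × 6 = 144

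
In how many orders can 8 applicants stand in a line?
8! = 40320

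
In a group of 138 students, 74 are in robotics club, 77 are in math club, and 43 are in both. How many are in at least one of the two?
|A∪B| = |A| + |B| - |A∩B| = 74 + 77 - 43 = 108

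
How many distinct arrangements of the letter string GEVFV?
5! / (1! × 1! × 1! × 2!) = 60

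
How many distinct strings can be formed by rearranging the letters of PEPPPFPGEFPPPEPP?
16! / (10! × 2! × 1! × 3!) = 480480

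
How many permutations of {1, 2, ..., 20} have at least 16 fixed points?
Exactly j fixed points: C(20,j)·!(20-j); sum over j ≥ 16 (derangement numbers via !m = (m-1)·(!(m-1) + !(m-2)): !0..!4 = 1, 0, 1, 2, 9). Σ_{j=16}^{20} C(20,j)·!(20-j) = C(20,16)·!4 + C(20,17)·!3 + C(20,18)·!2 + C(20,19)·!1 + C(20,20)·!0 = 4845·9 + 1140·2 + 190·1 + 20·0 + 1·1 = 46076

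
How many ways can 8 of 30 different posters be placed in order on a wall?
P(30,8) = 30!/(30-8)! = 235989936000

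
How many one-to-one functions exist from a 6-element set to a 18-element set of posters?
P(18,6) = 18!/(18-6)! = 13366080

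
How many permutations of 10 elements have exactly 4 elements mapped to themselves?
Choose the 4 fixed points C(10,4) = 210, derange the rest: !6 = Σ_{j=0}^{6} (-1)^j·6!/j! = 720 - 720 + 360 - 120 + 30 - 6 + 1 = 265. Product = 210 × 265 = 55650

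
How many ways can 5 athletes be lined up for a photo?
5! = 120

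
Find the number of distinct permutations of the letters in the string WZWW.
4! / (1! × 3!) = 4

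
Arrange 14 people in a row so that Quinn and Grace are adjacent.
Treat as block: (14-1)! × 2! = 6227020800 × 2 = 12454041600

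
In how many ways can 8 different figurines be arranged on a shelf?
8! = 40320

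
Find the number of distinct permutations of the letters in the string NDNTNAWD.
8! / (2! × 1! × 1! × 1! × 3!) = 3360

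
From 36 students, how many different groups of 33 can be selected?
C(36,33) = 36!/(33!×3!) = 7140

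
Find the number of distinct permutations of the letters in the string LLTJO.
5! / (1! × 2! × 1! × 1!) = 60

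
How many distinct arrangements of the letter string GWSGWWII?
8! / (2! × 1! × 3! × 2!) = 1680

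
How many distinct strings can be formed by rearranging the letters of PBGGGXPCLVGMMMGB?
16! / (2! × 3! × 1! × 1! × 2! × 5! × 1! × 1!) = 7264857600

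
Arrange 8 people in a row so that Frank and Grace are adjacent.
Treat as block: (8-1)! × 2! = 5040 × 2 = 10080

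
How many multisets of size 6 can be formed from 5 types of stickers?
C(6+5-1, 5-1) = C(10, 4) = 210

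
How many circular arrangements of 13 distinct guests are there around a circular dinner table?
Circular: fix one position, arrange the rest. (13-1)! = 479001600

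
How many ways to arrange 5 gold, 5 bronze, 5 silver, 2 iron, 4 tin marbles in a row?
21! / (5! × 5! × 5! × 2! × 4!) = 615969113760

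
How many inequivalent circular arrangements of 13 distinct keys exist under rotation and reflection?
(13-1)!/2 = 479001600/2 = 239500800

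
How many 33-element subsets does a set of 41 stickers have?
C(41,33) = 41!/(33!×8!) = 95548245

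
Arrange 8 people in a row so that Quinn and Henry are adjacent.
Treat as block: (8-1)! × 2! = 5040 × 2 = 10080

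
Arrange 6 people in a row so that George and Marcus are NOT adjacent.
Total - adjacent = 6! - (6-1)!×2 = 720 - 240 = 480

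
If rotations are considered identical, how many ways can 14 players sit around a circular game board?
Circular: fix one position, arrange the rest. (14-1)! = 6227020800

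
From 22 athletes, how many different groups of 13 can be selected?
C(22,13) = 22!/(13!×9!) = 497420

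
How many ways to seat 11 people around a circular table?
Circular: fix one position, arrange the rest. (11-1)! = 3628800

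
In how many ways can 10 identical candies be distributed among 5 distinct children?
C(10+5-1, 5-1) = C(14, 4) = 1001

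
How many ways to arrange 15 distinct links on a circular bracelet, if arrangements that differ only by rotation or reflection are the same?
(15-1)!/2 = 87178291200/2 = 43589145600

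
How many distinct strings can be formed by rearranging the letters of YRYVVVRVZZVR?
12! / (2! × 3! × 5! × 2!) = 166320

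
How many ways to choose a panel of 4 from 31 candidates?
C(31,4) = 31!/(4!×27!) = 31465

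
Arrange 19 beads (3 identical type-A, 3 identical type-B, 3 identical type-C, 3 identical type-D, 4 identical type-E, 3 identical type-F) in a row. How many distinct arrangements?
19! / (3! × 3! × 3! × 3! × 4! × 3!) = 651819168000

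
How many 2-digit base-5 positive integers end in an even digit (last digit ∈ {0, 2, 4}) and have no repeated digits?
Last∈{0,2,4}. Last=0: 4. Last nonzero: 2×3×P(3,0) = 6. Total = 10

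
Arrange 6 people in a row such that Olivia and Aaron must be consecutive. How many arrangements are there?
Treat the 2 as one block: (6-2+1)! × 2! = 120 × 2 = 240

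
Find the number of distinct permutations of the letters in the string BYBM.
4! / (1! × 2! × 1!) = 12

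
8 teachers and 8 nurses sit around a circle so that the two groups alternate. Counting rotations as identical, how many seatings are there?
Fix one of the teachers: (8-1)! ways for the remaining teachers, × 8! ways for the nurses = 5040 × 40320 = 203212800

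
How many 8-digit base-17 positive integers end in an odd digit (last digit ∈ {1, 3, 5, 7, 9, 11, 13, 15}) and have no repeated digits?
Last∈{1,3,5,7,9,11,13,15}. Last=0: 0. Last nonzero: 8×15×P(15,6) = 432432000. Total = 432432000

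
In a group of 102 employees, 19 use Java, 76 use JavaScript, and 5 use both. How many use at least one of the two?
|A∪B| = |A| + |B| - |A∩B| = 19 + 76 - 5 = 90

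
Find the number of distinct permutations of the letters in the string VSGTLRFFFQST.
12! / (3! × 2! × 1! × 1! × 1! × 1! × 1! × 2!) = 19958400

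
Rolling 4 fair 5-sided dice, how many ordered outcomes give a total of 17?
Coefficient of x^17 in (x + x² + ... + x^5)^4. By inclusion-exclusion on dice exceeding 5: Σ_j (-1)^j C(4,j)·C(17-1-5j, 3) = C(4,0)·C(16,3) - C(4,1)·C(11,3) + C(4,2)·C(6,3) = 1·560 - 4·165 + 6·20 = 20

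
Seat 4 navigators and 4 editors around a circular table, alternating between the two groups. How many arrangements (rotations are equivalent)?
Fix one of the navigators: (4-1)! ways for the remaining navigators, × 4! ways for the editors = 6 × 24 = 144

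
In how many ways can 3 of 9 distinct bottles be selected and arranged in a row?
P(9,3) = 9!/(9-3)! = 504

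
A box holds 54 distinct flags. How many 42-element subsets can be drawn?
C(54,42) = 54!/(42!×12!) = 343006888770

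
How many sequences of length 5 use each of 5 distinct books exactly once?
5! = 120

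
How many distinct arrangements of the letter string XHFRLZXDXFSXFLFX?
16! / (1! × 4! × 5! × 1! × 1! × 1! × 2! × 1!) = 3632428800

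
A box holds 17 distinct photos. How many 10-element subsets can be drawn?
C(17,10) = 17!/(10!×7!) = 19448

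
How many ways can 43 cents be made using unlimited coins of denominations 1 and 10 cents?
Coefficient of x^43 in 1/(1-x^1) · 1/(1-x^10). Use j coins of 10 for j = 0..⌊43/10⌋ = 4, the rest in 1s: 4 + 1 = 5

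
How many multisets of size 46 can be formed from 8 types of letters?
C(46+8-1, 8-1) = C(53, 7) = 154143080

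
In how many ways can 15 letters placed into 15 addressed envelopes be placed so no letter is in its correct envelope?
!15 = Σ_{j=0}^{15} (-1)^j·15!/j! = 1307674368000 - 1307674368000 + 653837184000 - 217945728000 + 54486432000 - 10897286400 + 1816214400 - 259459200 + 32432400 - 3603600 + 360360 - 32760 + 2730 - 210 + 15 - 1 = 481066515734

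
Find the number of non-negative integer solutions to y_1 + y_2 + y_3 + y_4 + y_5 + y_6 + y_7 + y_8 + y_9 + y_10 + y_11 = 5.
C(5+11-1, 11-1) = C(15, 10) = 3003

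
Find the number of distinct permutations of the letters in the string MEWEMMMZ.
8! / (1! × 2! × 1! × 4!) = 840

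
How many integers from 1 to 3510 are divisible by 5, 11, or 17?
⌊3510/5⌋+⌊3510/11⌋+⌊3510/17⌋ - ⌊3510/55⌋-⌊3510/85⌋-⌊3510/187⌋ + ⌊3510/935⌋ = 702+319+206 - 63-41-18 + 3 = 1108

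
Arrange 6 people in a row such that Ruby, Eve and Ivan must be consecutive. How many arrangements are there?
Treat the 3 as one block: (6-3+1)! × 3! = 24 × 6 = 144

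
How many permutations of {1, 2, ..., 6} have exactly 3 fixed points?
Choose the 3 fixed points C(6,3) = 20, derange the rest: !3 = Σ_{j=0}^{3} (-1)^j·3!/j! = 6 - 6 + 3 - 1 = 2. Product = 20 × 2 = 40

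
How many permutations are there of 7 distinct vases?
7! = 5040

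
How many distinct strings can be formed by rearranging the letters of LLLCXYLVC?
9! / (2! × 1! × 4! × 1! × 1!) = 7560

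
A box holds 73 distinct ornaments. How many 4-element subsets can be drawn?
C(73,4) = 73!/(4!×69!) = 1088430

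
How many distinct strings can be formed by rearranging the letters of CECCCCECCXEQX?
13! / (7! × 1! × 2! × 3!) = 102960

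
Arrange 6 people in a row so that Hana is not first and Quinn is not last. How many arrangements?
By inclusion-exclusion: 6! - 2×(6-1)! + (6-2)! = 720 - 240 + 24 = 504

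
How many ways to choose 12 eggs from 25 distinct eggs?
C(25,12) = 25!/(12!×13!) = 5200300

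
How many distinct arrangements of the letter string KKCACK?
6! / (1! × 3! × 2!) = 60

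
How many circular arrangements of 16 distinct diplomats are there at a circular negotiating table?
Circular: fix one position, arrange the rest. (16-1)! = 1307674368000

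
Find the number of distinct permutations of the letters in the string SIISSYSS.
8! / (2! × 1! × 5!) = 168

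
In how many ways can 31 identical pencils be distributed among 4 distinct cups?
C(31+4-1, 4-1) = C(34, 3) = 5984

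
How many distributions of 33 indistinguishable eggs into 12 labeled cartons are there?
C(33+12-1, 12-1) = C(44, 11) = 7669339132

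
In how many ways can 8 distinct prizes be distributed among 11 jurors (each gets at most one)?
P(11,8) = 11!/(11-8)! = 6652800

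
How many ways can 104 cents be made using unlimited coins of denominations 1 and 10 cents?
Coefficient of x^104 in 1/(1-x^1) · 1/(1-x^10). Use j coins of 10 for j = 0..⌊104/10⌋ = 10, the rest in 1s: 10 + 1 = 11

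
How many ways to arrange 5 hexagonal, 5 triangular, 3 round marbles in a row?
13! / (5! × 5! × 3!) = 72072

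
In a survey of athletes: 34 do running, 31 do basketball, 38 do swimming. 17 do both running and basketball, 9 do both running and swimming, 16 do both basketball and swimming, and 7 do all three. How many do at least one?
|A∪B∪C| = 34+31+38-17-9-16+7 = 68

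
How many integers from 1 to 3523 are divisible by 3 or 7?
⌊3523/3⌋ + ⌊3523/7⌋ - ⌊3523/21⌋ = 1174 + 503 - 167 = 1510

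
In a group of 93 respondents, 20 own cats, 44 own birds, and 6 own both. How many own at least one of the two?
|A∪B| = |A| + |B| - |A∩B| = 20 + 44 - 6 = 58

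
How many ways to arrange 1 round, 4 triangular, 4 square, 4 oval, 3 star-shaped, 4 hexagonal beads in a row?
20! / (1! × 4! × 4! × 4! × 3! × 4!) = 1222160940000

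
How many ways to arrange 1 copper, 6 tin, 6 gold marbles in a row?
13! / (1! × 6! × 6!) = 12012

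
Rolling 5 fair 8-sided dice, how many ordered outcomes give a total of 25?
Coefficient of x^25 in (x + x² + ... + x^8)^5. By inclusion-exclusion on dice exceeding 8: Σ_j (-1)^j C(5,j)·C(25-1-8j, 4) = C(5,0)·C(24,4) - C(5,1)·C(16,4) + C(5,2)·C(8,4) = 1·10626 - 5·1820 + 10·70 = 2226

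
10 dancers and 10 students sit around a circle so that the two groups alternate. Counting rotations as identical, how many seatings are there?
Fix one of the dancers: (10-1)! ways for the remaining dancers, × 10! ways for the students = 362880 × 3628800 = 1316818944000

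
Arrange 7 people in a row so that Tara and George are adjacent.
Treat as block: (7-1)! × 2! = 720 × 2 = 1440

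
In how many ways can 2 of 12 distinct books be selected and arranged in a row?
P(12,2) = 12!/(12-2)! = 132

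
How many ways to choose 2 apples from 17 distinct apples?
C(17,2) = 17!/(2!×15!) = 136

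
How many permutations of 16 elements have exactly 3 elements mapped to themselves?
Choose the 3 fixed points C(16,3) = 560, derange the rest: !13 = Σ_{j=0}^{13} (-1)^j·13!/j! = 6227020800 - 6227020800 + 3113510400 - 1037836800 + 259459200 - 51891840 + 8648640 - 1235520 + 154440 - 17160 + 1716 - 156 + 13 - 1 = 2290792932. Product = 560 × 2290792932 = 1282844041920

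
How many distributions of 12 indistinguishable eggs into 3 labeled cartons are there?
C(12+3-1, 3-1) = C(14, 2) = 91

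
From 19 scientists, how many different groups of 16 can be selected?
C(19,16) = 19!/(16!×3!) = 969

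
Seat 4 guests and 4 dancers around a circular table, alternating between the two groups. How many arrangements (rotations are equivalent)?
Fix one of the guests: (4-1)! ways for the remaining guests, × 4! ways for the dancers = 6 × 24 = 144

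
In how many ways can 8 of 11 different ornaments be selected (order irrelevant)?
C(11,8) = 11!/(8!×3!) = 165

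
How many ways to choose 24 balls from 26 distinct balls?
C(26,24) = 26!/(24!×2!) = 325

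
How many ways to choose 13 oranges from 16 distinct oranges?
C(16,13) = 16!/(13!×3!) = 560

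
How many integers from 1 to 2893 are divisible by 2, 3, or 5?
⌊2893/2⌋+⌊2893/3⌋+⌊2893/5⌋ - ⌊2893/6⌋-⌊2893/10⌋-⌊2893/15⌋ + ⌊2893/30⌋ = 1446+964+578 - 482-289-192 + 96 = 2121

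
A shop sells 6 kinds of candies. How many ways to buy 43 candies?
C(43+6-1, 6-1) = C(48, 5) = 1712304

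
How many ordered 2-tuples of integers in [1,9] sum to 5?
Coefficient of x^5 in (x + x² + ... + x^9)^2. By inclusion-exclusion on dice exceeding 9: Σ_j (-1)^j C(2,j)·C(5-1-9j, 1) = C(2,0)·C(4,1) = 1·4 = 4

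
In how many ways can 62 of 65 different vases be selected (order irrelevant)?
C(65,62) = 65!/(62!×3!) = 43680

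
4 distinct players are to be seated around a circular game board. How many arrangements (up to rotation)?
Circular: fix one position, arrange the rest. (4-1)! = 6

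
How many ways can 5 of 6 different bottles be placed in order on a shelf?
P(6,5) = 6!/(6-5)! = 720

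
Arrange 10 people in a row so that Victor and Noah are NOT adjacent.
Total - adjacent = 10! - (10-1)!×2 = 3628800 - 725760 = 2903040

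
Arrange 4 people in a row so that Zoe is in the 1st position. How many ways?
Fix one position: (4-1)! = 6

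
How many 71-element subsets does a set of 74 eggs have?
C(74,71) = 74!/(71!×3!) = 64824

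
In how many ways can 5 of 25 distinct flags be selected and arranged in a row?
P(25,5) = 25!/(25-5)! = 6375600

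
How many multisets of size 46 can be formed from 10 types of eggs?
C(46+10-1, 10-1) = C(55, 9) = 6358402050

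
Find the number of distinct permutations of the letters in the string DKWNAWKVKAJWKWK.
15! / (1! × 1! × 1! × 5! × 1! × 4! × 2!) = 227026800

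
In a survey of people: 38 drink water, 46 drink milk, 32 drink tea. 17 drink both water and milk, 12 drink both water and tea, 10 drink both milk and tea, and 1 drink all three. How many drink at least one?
|A∪B∪C| = 38+46+32-17-12-10+1 = 78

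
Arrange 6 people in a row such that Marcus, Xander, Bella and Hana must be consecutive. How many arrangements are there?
Treat the 4 as one block: (6-4+1)! × 4! = 6 × 24 = 144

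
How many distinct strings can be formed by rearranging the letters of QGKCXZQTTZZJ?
12! / (1! × 1! × 2! × 2! × 1! × 1! × 3! × 1!) = 19958400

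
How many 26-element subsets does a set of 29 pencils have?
C(29,26) = 29!/(26!×3!) = 3654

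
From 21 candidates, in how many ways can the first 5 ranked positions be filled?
P(21,5) = 21!/(21-5)! = 2441880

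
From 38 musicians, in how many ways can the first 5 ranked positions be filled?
P(38,5) = 38!/(38-5)! = 60233040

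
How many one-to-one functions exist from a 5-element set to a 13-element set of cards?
P(13,5) = 13!/(13-5)! = 154440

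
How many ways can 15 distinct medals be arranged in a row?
15! = 1307674368000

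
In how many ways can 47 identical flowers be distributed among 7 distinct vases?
C(47+7-1, 7-1) = C(53, 6) = 22957480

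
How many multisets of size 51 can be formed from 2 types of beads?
C(51+2-1, 2-1) = C(52, 1) = 52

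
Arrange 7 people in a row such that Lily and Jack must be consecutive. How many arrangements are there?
Treat the 2 as one block: (7-2+1)! × 2! = 720 × 2 = 1440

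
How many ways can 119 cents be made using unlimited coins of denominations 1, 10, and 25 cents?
Coefficient of x^119 in 1/(1-x^1) · 1/(1-x^10) · 1/(1-x^25). Case on j = number of 25-cent coins (j = 0..4); remainder r = 119 - 25j is made from {1,10} in ⌊r/10⌋+1 ways. r = 119, 94, 69, 44, 19 → 12 + 10 + 7 + 5 + 2 = 36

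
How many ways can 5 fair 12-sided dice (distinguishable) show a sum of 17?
Coefficient of x^17 in (x + x² + ... + x^12)^5. By inclusion-exclusion on dice exceeding 12: Σ_j (-1)^j C(5,j)·C(17-1-12j, 4) = C(5,0)·C(16,4) - C(5,1)·C(4,4) = 1·1820 - 5·1 = 1815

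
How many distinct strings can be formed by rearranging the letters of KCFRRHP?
7! / (1! × 1! × 1! × 1! × 1! × 2!) = 2520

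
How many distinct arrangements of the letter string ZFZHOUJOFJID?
12! / (2! × 2! × 1! × 1! × 1! × 2! × 1! × 2!) = 29937600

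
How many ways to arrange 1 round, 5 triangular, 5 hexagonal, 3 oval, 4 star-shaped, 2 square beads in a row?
20! / (1! × 5! × 5! × 3! × 4! × 2!) = 586637251200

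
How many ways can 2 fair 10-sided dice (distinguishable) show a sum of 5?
Coefficient of x^5 in (x + x² + ... + x^10)^2. By inclusion-exclusion on dice exceeding 10: Σ_j (-1)^j C(2,j)·C(5-1-10j, 1) = C(2,0)·C(4,1) = 1·4 = 4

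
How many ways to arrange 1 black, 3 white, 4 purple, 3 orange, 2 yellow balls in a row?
13! / (1! × 3! × 4! × 3! × 2!) = 3603600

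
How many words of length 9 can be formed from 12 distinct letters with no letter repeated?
P(12,9) = 12!/(12-9)! = 79833600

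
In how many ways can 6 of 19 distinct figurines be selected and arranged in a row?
P(19,6) = 19!/(19-6)! = 19535040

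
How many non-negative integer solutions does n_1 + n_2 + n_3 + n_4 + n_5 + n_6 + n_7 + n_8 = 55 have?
C(55+8-1, 8-1) = C(62, 7) = 491796152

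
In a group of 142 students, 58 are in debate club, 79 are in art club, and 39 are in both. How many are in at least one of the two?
|A∪B| = |A| + |B| - |A∩B| = 58 + 79 - 39 = 98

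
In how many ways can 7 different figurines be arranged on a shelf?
7! = 5040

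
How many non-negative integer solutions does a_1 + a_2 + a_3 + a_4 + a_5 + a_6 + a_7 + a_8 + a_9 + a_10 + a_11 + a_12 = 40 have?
C(40+12-1, 12-1) = C(51, 11) = 47626016970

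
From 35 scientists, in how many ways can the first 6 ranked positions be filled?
P(35,6) = 35!/(35-6)! = 1168675200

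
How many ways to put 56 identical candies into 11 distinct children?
C(56+11-1, 11-1) = C(66, 10) = 210980549208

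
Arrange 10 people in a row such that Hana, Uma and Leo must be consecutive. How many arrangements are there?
Treat the 3 as one block: (10-3+1)! × 3! = 40320 × 6 = 241920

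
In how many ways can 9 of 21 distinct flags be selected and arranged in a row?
P(21,9) = 21!/(21-9)! = 106661318400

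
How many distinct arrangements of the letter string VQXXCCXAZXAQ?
12! / (2! × 4! × 2! × 1! × 2! × 1!) = 2494800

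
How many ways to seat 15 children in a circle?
Circular: fix one position, arrange the rest. (15-1)! = 87178291200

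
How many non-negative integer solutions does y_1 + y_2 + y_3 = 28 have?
C(28+3-1, 3-1) = C(30, 2) = 435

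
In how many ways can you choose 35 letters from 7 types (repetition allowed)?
C(35+7-1, 7-1) = C(41, 6) = 4496388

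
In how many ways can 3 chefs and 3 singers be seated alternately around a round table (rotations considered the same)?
Fix one of the chefs: (3-1)! ways for the remaining chefs, × 3! ways for the singers = 2 × 6 = 12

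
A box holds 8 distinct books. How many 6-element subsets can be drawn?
C(8,6) = 8!/(6!×2!) = 28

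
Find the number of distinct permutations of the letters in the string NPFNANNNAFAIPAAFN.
17! / (3! × 6! × 2! × 1! × 5!) = 343062720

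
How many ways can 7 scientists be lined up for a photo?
7! = 5040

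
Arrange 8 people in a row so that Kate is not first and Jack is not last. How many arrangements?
By inclusion-exclusion: 8! - 2×(8-1)! + (8-2)! = 40320 - 10080 + 720 = 30960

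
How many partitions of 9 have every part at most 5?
Let r_j(i) = number of partitions of i into parts ≤ j, for i = 0..9. r_1(i) = 1 for all i; r_j(i) = r_{j-1}(i) + r_j(i-j). Rows j = 2..5: ≤2: 1 1 2 2 3 3 4 4 5 5; ≤3: 1 1 2 3 4 5 7 8 10 12; ≤4: 1 1 2 3 5 6 9 11 15 18; ≤5: 1 1 2 3 5 7 10 13 18 23. r_5(9) = 23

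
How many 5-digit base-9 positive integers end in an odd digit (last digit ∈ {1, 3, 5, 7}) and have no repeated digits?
Last∈{1,3,5,7}. Last=0: 0. Last nonzero: 4×7×P(7,3) = 5880. Total = 5880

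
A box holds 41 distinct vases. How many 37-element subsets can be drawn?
C(41,37) = 41!/(37!×4!) = 101270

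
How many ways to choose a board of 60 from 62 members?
C(62,60) = 62!/(60!×2!) = 1891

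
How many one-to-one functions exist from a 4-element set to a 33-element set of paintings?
P(33,4) = 33!/(33-4)! = 982080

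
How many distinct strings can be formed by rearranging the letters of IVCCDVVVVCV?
11! / (1! × 1! × 6! × 3!) = 9240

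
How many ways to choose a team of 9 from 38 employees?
C(38,9) = 38!/(9!×29!) = 163011640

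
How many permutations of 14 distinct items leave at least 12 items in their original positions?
Exactly j fixed points: C(14,j)·!(14-j); sum over j ≥ 12 (derangement numbers via !m = (m-1)·(!(m-1) + !(m-2)): !0..!2 = 1, 0, 1). Σ_{j=12}^{14} C(14,j)·!(14-j) = C(14,12)·!2 + C(14,13)·!1 + C(14,14)·!0 = 91·1 + 14·0 + 1·1 = 92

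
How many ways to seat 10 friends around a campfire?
Circular: fix one position, arrange the rest. (10-1)! = 362880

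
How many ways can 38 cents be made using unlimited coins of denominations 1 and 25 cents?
Coefficient of x^38 in 1/(1-x^1) · 1/(1-x^25). Use j coins of 25 for j = 0..⌊38/25⌋ = 1, the rest in 1s: 1 + 1 = 2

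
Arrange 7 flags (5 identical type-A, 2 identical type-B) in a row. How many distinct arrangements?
7! / (5! × 2!) = 21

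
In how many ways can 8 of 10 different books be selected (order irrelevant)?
C(10,8) = 10!/(8!×2!) = 45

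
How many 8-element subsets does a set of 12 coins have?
C(12,8) = 12!/(8!×4!) = 495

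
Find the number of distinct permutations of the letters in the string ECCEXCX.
7! / (2! × 2! × 3!) = 210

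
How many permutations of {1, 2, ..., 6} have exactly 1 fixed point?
Choose the 1 fixed point C(6,1) = 6, derange the rest: !5 = Σ_{j=0}^{5} (-1)^j·5!/j! = 120 - 120 + 60 - 20 + 5 - 1 = 44. Product = 6 × 44 = 264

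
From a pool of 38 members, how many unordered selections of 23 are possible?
C(38,23) = 38!/(23!×15!) = 15471286560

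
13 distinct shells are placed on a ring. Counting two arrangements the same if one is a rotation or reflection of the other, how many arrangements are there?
(13-1)!/2 = 479001600/2 = 239500800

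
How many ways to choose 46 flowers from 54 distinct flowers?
C(54,46) = 54!/(46!×8!) = 1040465790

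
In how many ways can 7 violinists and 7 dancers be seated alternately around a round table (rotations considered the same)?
Fix one of the violinists: (7-1)! ways for the remaining violinists, × 7! ways for the dancers = 720 × 5040 = 3628800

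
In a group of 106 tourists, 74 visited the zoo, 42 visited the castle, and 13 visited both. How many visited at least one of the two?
|A∪B| = |A| + |B| - |A∩B| = 74 + 42 - 13 = 103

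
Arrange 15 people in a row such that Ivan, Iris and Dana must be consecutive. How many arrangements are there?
Treat the 3 as one block: (15-3+1)! × 3! = 6227020800 × 6 = 37362124800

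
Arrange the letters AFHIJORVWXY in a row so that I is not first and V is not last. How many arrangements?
By inclusion-exclusion: 11! - 2×(11-1)! + (11-2)! = 39916800 - 7257600 + 362880 = 33022080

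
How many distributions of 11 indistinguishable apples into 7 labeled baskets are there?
C(11+7-1, 7-1) = C(17, 6) = 12376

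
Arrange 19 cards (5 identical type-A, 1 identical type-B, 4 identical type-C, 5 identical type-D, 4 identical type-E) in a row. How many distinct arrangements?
19! / (5! × 1! × 4! × 5! × 4!) = 14665931280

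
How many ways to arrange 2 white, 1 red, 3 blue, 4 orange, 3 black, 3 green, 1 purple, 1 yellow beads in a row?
18! / (2! × 1! × 3! × 4! × 3! × 3! × 1! × 1!) = 617512896000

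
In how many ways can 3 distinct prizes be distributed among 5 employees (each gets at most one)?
P(5,3) = 5!/(5-3)! = 60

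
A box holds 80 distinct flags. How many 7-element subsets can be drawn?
C(80,7) = 80!/(7!×73!) = 3176716400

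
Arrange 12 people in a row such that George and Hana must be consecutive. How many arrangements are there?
Treat the 2 as one block: (12-2+1)! × 2! = 39916800 × 2 = 79833600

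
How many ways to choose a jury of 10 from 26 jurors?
C(26,10) = 26!/(10!×16!) = 5311735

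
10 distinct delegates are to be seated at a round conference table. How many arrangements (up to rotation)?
Circular: fix one position, arrange the rest. (10-1)! = 362880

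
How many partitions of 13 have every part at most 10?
Let r_j(i) = number of partitions of i into parts ≤ j, for i = 0..13. r_1(i) = 1 for all i; r_j(i) = r_{j-1}(i) + r_j(i-j). Rows j = 2..10: ≤2: 1 1 2 2 3 3 4 4 5 5 6 6 7 7; ≤3: 1 1 2 3 4 5 7 8 10 12 14 16 19 21; ≤4: 1 1 2 3 5 6 9 11 15 18 23 27 34 39; ≤5: 1 1 2 3 5 7 10 13 18 23 30 37 47 57; ≤6: 1 1 2 3 5 7 11 14 20 26 35 44 58 71; ≤7: 1 1 2 3 5 7 11 15 21 28 38 49 65 82; ≤8: 1 1 2 3 5 7 11 15 22 29 40 52 70 89; ≤9: 1 1 2 3 5 7 11 15 22 30 41 54 73 94; ≤10: 1 1 2 3 5 7 11 15 22 30 42 55 75 97. r_10(13) = 97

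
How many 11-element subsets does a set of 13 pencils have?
C(13,11) = 13!/(11!×2!) = 78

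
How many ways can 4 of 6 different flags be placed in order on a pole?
P(6,4) = 6!/(6-4)! = 360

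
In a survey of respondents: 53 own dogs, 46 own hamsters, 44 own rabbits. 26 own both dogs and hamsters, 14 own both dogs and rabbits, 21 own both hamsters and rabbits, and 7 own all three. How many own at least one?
|A∪B∪C| = 53+46+44-26-14-21+7 = 89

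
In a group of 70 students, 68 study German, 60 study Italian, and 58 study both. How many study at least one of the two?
|A∪B| = |A| + |B| - |A∩B| = 68 + 60 - 58 = 70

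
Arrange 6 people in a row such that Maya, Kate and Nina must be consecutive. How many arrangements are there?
Treat the 3 as one block: (6-3+1)! × 3! = 24 × 6 = 144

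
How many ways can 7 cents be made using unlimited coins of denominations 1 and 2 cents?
Coefficient of x^7 in 1/(1-x^1) · 1/(1-x^2). Use j coins of 2 for j = 0..⌊7/2⌋ = 3, the rest in 1s: 3 + 1 = 4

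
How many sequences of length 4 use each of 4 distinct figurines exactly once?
4! = 24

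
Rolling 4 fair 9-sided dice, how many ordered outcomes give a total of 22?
Coefficient of x^22 in (x + x² + ... + x^9)^4. By inclusion-exclusion on dice exceeding 9: Σ_j (-1)^j C(4,j)·C(22-1-9j, 3) = C(4,0)·C(21,3) - C(4,1)·C(12,3) + C(4,2)·C(3,3) = 1·1330 - 4·220 + 6·1 = 456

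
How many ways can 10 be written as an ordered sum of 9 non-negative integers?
C(10+9-1, 9-1) = C(18, 8) = 43758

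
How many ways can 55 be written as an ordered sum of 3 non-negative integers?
C(55+3-1, 3-1) = C(57, 2) = 1596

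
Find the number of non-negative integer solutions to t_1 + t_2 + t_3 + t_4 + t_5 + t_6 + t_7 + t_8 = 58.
C(58+8-1, 8-1) = C(65, 7) = 696190560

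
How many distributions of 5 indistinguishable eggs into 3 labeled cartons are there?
C(5+3-1, 3-1) = C(7, 2) = 21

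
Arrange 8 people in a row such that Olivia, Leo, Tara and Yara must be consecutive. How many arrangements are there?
Treat the 4 as one block: (8-4+1)! × 4! = 120 × 24 = 2880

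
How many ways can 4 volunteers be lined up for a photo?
4! = 24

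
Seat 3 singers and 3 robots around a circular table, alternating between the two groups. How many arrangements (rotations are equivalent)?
Fix one of the singers: (3-1)! ways for the remaining singers, × 3! ways for the robots = 2 × 6 = 12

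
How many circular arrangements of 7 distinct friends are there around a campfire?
Circular: fix one position, arrange the rest. (7-1)! = 720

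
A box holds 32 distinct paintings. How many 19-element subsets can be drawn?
C(32,19) = 32!/(19!×13!) = 347373600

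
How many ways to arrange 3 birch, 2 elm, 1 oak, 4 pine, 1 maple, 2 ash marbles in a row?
13! / (3! × 2! × 1! × 4! × 1! × 2!) = 10810800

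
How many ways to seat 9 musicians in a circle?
Circular: fix one position, arrange the rest. (9-1)! = 40320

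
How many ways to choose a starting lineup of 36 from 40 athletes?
C(40,36) = 40!/(36!×4!) = 91390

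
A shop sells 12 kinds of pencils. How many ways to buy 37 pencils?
C(37+12-1, 12-1) = C(48, 11) = 22595200368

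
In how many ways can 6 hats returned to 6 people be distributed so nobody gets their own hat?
!6 = Σ_{j=0}^{6} (-1)^j·6!/j! = 720 - 720 + 360 - 120 + 30 - 6 + 1 = 265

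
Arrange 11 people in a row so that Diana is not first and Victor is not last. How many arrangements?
By inclusion-exclusion: 11! - 2×(11-1)! + (11-2)! = 39916800 - 7257600 + 362880 = 33022080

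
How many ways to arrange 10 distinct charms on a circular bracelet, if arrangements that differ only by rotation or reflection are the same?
(10-1)!/2 = 362880/2 = 181440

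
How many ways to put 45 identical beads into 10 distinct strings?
C(45+10-1, 10-1) = C(54, 9) = 5317936260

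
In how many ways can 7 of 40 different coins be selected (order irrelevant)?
C(40,7) = 40!/(7!×33!) = 18643560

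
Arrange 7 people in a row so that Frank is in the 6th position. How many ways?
Fix one position: (7-1)! = 720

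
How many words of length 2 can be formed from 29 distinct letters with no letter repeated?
P(29,2) = 29!/(29-2)! = 812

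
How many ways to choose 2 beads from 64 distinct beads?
C(64,2) = 64!/(2!×62!) = 2016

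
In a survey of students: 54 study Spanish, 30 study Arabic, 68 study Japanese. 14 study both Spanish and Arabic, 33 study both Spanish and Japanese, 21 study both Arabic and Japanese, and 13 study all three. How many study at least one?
|A∪B∪C| = 54+30+68-14-33-21+13 = 97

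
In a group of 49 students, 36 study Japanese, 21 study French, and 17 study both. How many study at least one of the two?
|A∪B| = |A| + |B| - |A∩B| = 36 + 21 - 17 = 40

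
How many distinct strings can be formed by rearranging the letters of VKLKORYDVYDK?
12! / (1! × 2! × 2! × 3! × 2! × 1! × 1!) = 9979200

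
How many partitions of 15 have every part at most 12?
Let r_j(i) = number of partitions of i into parts ≤ j, for i = 0..15. r_1(i) = 1 for all i; r_j(i) = r_{j-1}(i) + r_j(i-j). Rows j = 2..12: ≤2: 1 1 2 2 3 3 4 4 5 5 6 6 7 7 8 8; ≤3: 1 1 2 3 4 5 7 8 10 12 14 16 19 21 24 27; ≤4: 1 1 2 3 5 6 9 11 15 18 23 27 34 39 47 54; ≤5: 1 1 2 3 5 7 10 13 18 23 30 37 47 57 70 84; ≤6: 1 1 2 3 5 7 11 14 20 26 35 44 58 71 90 110; ≤7: 1 1 2 3 5 7 11 15 21 28 38 49 65 82 105 131; ≤8: 1 1 2 3 5 7 11 15 22 29 40 52 70 89 116 146; ≤9: 1 1 2 3 5 7 11 15 22 30 41 54 73 94 123 157; ≤10: 1 1 2 3 5 7 11 15 22 30 42 55 75 97 128 164; ≤11: 1 1 2 3 5 7 11 15 22 30 42 56 76 99 131 169; ≤12: 1 1 2 3 5 7 11 15 22 30 42 56 77 100 133 172. r_12(15) = 172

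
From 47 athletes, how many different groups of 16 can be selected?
C(47,16) = 47!/(16!×31!) = 1503232609098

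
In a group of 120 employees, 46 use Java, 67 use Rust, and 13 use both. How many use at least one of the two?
|A∪B| = |A| + |B| - |A∩B| = 46 + 67 - 13 = 100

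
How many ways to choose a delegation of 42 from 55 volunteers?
C(55,42) = 55!/(42!×13!) = 1451182990950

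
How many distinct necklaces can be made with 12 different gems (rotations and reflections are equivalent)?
(12-1)!/2 = 39916800/2 = 19958400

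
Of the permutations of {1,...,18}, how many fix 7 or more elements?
Exactly j fixed points: C(18,j)·!(18-j); sum over j ≥ 7 (derangement numbers via !m = (m-1)·(!(m-1) + !(m-2)): !0..!11 = 1, 0, 1, 2, 9, 44, 265, 1854, 14833, 133496, 1334961, 14684570). Σ_{j=7}^{18} C(18,j)·!(18-j) = C(18,7)·!11 + C(18,8)·!10 + C(18,9)·!9 + C(18,10)·!8 + C(18,11)·!7 + C(18,12)·!6 + C(18,13)·!5 + C(18,14)·!4 + C(18,15)·!3 + C(18,16)·!2 + C(18,17)·!1 + C(18,18)·!0 = 31824·14684570 + 43758·1334961 + 48620·133496 + 43758·14833 + 31824·1854 + 18564·265 + 8568·44 + 3060·9 + 816·2 + 153·1 + 18·0 + 1·1 = 532940944526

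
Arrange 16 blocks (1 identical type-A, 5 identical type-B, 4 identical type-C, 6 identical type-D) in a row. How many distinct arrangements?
16! / (1! × 5! × 4! × 6!) = 10090080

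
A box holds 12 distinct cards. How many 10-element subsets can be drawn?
C(12,10) = 12!/(10!×2!) = 66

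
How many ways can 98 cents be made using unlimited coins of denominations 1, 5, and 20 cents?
Coefficient of x^98 in 1/(1-x^1) · 1/(1-x^5) · 1/(1-x^20). Case on j = number of 20-cent coins (j = 0..4); remainder r = 98 - 20j is made from {1,5} in ⌊r/5⌋+1 ways. r = 98, 78, 58, 38, 18 → 20 + 16 + 12 + 8 + 4 = 60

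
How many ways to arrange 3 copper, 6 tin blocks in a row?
9! / (3! × 6!) = 84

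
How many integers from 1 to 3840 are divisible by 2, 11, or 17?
⌊3840/2⌋+⌊3840/11⌋+⌊3840/17⌋ - ⌊3840/22⌋-⌊3840/34⌋-⌊3840/187⌋ + ⌊3840/374⌋ = 1920+349+225 - 174-112-20 + 10 = 2198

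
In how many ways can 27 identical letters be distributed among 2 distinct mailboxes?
C(27+2-1, 2-1) = C(28, 1) = 28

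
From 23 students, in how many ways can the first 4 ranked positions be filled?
P(23,4) = 23!/(23-4)! = 212520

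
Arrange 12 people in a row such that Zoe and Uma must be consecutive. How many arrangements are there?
Treat the 2 as one block: (12-2+1)! × 2! = 39916800 × 2 = 79833600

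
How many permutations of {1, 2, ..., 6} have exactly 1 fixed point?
Choose the 1 fixed point C(6,1) = 6, derange the rest: !5 = Σ_{j=0}^{5} (-1)^j·5!/j! = 120 - 120 + 60 - 20 + 5 - 1 = 44. Product = 6 × 44 = 264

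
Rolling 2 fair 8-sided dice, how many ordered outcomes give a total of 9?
Coefficient of x^9 in (x + x² + ... + x^8)^2. By inclusion-exclusion on dice exceeding 8: Σ_j (-1)^j C(2,j)·C(9-1-8j, 1) = C(2,0)·C(8,1) = 1·8 = 8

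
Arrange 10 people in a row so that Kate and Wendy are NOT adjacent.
Total - adjacent = 10! - (10-1)!×2 = 3628800 - 725760 = 2903040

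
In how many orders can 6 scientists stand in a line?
6! = 720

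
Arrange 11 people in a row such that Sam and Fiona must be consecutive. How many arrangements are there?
Treat the 2 as one block: (11-2+1)! × 2! = 3628800 × 2 = 7257600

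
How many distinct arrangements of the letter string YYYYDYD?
7! / (2! × 5!) = 21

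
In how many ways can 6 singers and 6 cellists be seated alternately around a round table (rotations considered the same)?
Fix one of the singers: (6-1)! ways for the remaining singers, × 6! ways for the cellists = 120 × 720 = 86400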